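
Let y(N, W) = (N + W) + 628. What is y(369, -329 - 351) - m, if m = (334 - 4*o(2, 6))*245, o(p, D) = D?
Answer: -75633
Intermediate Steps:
y(N, W) = 628 + N + W
m = 75950 (m = (334 - 4*6)*245 = (334 - 24)*245 = 310*245 = 75950)
y(369, -329 - 351) - m = (628 + 369 + (-329 - 351)) - 1*75950 = (628 + 369 - 680) - 75950 = 317 - 75950 = -75633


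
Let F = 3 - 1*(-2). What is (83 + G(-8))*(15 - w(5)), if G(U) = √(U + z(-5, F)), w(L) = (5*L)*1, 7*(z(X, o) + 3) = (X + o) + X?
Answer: -830 - 10*I*√574/7 ≈ -830.0 - 34.226*I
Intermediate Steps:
F = 5 (F = 3 + 2 = 5)
z(X, o) = -3 + o/7 + 2*X/7 (z(X, o) = -3 + ((X + o) + X)/7 = -3 + (o + 2*X)/7 = -3 + (o/7 + 2*X/7) = -3 + o/7 + 2*X/7)
w(L) = 5*L
G(U) = √(-26/7 + U) (G(U) = √(U + (-3 + (⅐)*5 + (2/7)*(-5))) = √(U + (-3 + 5/7 - 10/7)) = √(U - 26/7) = √(-26/7 + U))
(83 + G(-8))*(15 - w(5)) = (83 + √(-182 + 49*(-8))/7)*(15 - 5*5) = (83 + √(-182 - 392)/7)*(15 - 1*25) = (83 + √(-574)/7)*(15 - 25) = (83 + (I*√574)/7)*(-10) = (83 + I*√574/7)*(-10) = -830 - 10*I*√574/7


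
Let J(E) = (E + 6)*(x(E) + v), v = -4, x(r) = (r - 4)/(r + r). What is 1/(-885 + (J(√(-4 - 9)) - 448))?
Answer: 26*I/(-35256*I + 67*√13) ≈ -0.00073743 + 5.0528e-6*I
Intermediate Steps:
x(r) = (-4 + r)/(2*r) (x(r) = (-4 + r)/((2*r)) = (-4 + r)*(1/(2*r)) = (-4 + r)/(2*r))
J(E) = (-4 + (-4 + E)/(2*E))*(6 + E) (J(E) = (E + 6)*((-4 + E)/(2*E) - 4) = (6 + E)*(-4 + (-4 + E)/(2*E)) = (-4 + (-4 + E)/(2*E))*(6 + E))
1/(-885 + (J(√(-4 - 9)) - 448)) = 1/(-885 + ((-23 - 12/√(-4 - 9) - 7*√(-4 - 9)/2) - 448)) = 1/(-885 + ((-23 - 12*(-I*√13/13) - 7*I*√13/2) - 448)) = 1/(-885 + ((-23 - (-12)*I*√13/13 - 7*I*√13/2) - 448)) = 1/(-885 + ((-23 + 12*I*√13/13 - 7*I*√13/2) - 448)) = 1/(-885 + ((-23 - 67*I*√13/26) - 448)) = 1/(-885 + (-471 - 67*I*√13/26)) = 1/(-1356 - 67*I*√13/26)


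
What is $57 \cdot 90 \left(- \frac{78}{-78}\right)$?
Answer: $5130$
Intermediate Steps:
$57 \cdot 90 \left(- \frac{78}{-78}\right) = 5130 \left(\left(-78\right) \left(- \frac{1}{78}\right)\right) = 5130 \cdot 1 = 5130$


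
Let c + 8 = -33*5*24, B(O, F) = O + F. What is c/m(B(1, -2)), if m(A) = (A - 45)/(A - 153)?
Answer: -305536/23 ≈ -13284.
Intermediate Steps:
B(O, F) = F + O
m(A) = (-45 + A)/(-153 + A)
c = -3968 (c = -8 - 33*5*24 = -8 - 165*24 = -8 - 3960 = -3968)
c/m(B(1, -2)) = -3968*(-153 + (-2 + 1))/(-45 + (-2 + 1)) = -3968*(-153 - 1)/(-45 - 1) = -3968/(-46/(-154)) = -3968/((-1/154*(-46))) = -3968/23/77 = -3968*77/23 = -305536/23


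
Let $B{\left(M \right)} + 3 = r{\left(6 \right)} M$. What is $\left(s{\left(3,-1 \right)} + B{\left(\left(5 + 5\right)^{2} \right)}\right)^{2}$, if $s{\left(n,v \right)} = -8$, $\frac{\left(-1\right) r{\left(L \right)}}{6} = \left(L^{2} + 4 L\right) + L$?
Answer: $1569031321$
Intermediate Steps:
$r{\left(L \right)} = - 30 L - 6 L^{2}$ ($r{\left(L \right)} = - 6 \left(\left(L^{2} + 4 L\right) + L\right) = - 6 \left(L^{2} + 5 L\right) = - 30 L - 6 L^{2}$)
$B{\left(M \right)} = -3 - 396 M$ ($B{\left(M \right)} = -3 + \left(-6\right) 6 \left(5 + 6\right) M = -3 + \left(-6\right) 6 \cdot 11 M = -3 - 396 M$)
$\left(s{\left(3,-1 \right)} + B{\left(\left(5 + 5\right)^{2} \right)}\right)^{2} = \left(-8 - \left(3 + 396 \left(5 + 5\right)^{2}\right)\right)^{2} = \left(-8 - \left(3 + 396 \cdot 10^{2}\right)\right)^{2} = \left(-8 - 39603\right)^{2} = \left(-39611\right)^{2} = 1569031321$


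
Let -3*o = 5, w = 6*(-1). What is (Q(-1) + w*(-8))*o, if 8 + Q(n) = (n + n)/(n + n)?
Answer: -205/3 ≈ -68.333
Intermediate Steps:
w = -6
o = -5/3 (o = -1/3*5 = -5/3 ≈ -1.6667)
Q(n) = -7 (Q(n) = -8 + (n + n)/(n + n) = -8 + (2*n)/((2*n)) = -8 + (2*n)*(1/(2*n)) = -8 + 1 = -7)
(Q(-1) + w*(-8))*o = (-7 - 6*(-8))*(-5/3) = (-7 + 48)*(-5/3) = 41*(-5/3) = -205/3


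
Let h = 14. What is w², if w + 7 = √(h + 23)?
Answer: (7 - √37)² ≈ 0.84132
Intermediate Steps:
w = -7 + √37 (w = -7 + √(14 + 23) = -7 + √37 ≈ -0.91724)
w² = (-7 + √37)²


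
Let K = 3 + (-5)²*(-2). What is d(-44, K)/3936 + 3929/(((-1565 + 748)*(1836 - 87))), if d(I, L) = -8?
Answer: -1120667/234345012 ≈ -0.0047821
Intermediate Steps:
K = -47 (K = 3 + 25*(-2) = 3 - 50 = -47)
d(-44, K)/3936 + 3929/(((-1565 + 748)*(1836 - 87))) = -8/3936 + 3929/(((-1565 + 748)*(1836 - 87))) = -8*1/3936 + 3929/((-817*1749)) = -1/492 + 3929/(-1428933) = -1/492 + 3929*(-1/1428933) = -1/492 - 3929/1428933 = -1120667/234345012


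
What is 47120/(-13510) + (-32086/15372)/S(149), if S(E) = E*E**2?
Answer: -280567053143/80442703782 ≈ -3.4878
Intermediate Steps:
S(E) = E**3
47120/(-13510) + (-32086/15372)/S(149) = 47120/(-13510) + (-32086/15372)/(149**3) = 47120*(-1/13510) - 32086*1/15372/3307949 = -4712/1351 - 263/126*1/3307949 = -4712/1351 - 263/416801574 = -280567053143/80442703782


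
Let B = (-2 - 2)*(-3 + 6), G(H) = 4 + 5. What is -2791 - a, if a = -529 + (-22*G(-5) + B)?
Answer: -2052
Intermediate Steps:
G(H) = 9
B = -12 (B = -4*3 = -12)
a = -739 (a = -529 + (-22*9 - 12) = -529 + (-198 - 12) = -529 - 210 = -739)
-2791 - a = -2791 - 1*(-739) = -2791 + 739 = -2052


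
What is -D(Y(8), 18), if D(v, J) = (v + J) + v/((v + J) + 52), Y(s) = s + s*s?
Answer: -6426/71 ≈ -90.507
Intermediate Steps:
Y(s) = s + s²
D(v, J) = J + v + v/(52 + J + v) (D(v, J) = (J + v) + v/((J + v) + 52) = (J + v) + v/(52 + J + v) = J + v + v/(52 + J + v))
-D(Y(8), 18) = -(18² + (8*(1 + 8))² + 52*18 + 53*(8*(1 + 8)) + 2*18*(8*(1 + 8)))/(52 + 18 + 8*(1 + 8)) = -(324 + (8*9)² + 936 + 53*(8*9) + 2*18*(8*9))/(52 + 18 + 8*9) = -(324 + 72² + 936 + 53*72 + 2*18*72)/(52 + 18 + 72) = -(324 + 5184 + 936 + 3816 + 2592)/142 = -12852/142 = -1*6426/71 = -6426/71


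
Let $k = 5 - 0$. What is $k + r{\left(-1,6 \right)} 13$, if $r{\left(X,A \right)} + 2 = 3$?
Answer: $18$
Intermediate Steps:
$r{\left(X,A \right)} = 1$ ($r{\left(X,A \right)} = -2 + 3 = 1$)
$k = 5$ ($k = 5 + 0 = 5$)
$k + r{\left(-1,6 \right)} 13 = 5 + 1 \cdot 13 = 5 + 13 = 18$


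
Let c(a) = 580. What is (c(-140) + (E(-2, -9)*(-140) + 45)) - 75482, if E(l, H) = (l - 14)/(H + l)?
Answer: -825667/11 ≈ -75061.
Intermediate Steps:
E(l, H) = (-14 + l)/(H + l)
(c(-140) + (E(-2, -9)*(-140) + 45)) - 75482 = (580 + (((-14 - 2)/(-9 - 2))*(-140) + 45)) - 75482 = (580 + ((-16/(-11))*(-140) + 45)) - 75482 = (580 + (-1/11*(-16)*(-140) + 45)) - 75482 = (580 + ((16/11)*(-140) + 45)) - 75482 = (580 + (-2240/11 + 45)) - 75482 = (580 - 1745/11) - 75482 = 4635/11 - 75482 = -825667/11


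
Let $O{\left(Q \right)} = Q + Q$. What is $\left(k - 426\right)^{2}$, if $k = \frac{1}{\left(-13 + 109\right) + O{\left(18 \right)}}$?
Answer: $\frac{3161925361}{17424} \approx 1.8147 \cdot 10^{5}$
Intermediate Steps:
$O{\left(Q \right)} = 2 Q$
$k = \frac{1}{132}$ ($k = \frac{1}{\left(-13 + 109\right) + 2 \cdot 18} = \frac{1}{96 + 36} = \frac{1}{132} \approx 0.0075758$)
$\left(k - 426\right)^{2} = \left(\frac{1}{132} - 426\right)^{2} = \left(- \frac{56231}{132}\right)^{2} = \frac{3161925361}{17424}$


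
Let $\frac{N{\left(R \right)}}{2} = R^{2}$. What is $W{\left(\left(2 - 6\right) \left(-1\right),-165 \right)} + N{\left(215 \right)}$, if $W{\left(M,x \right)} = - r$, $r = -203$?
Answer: $92653$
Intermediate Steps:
$N{\left(R \right)} = 2 R^{2}$
$W{\left(M,x \right)} = 203$ ($W{\left(M,x \right)} = \left(-1\right) \left(-203\right) = 203$)
$W{\left(\left(2 - 6\right) \left(-1\right),-165 \right)} + N{\left(215 \right)} = 203 + 2 \cdot 215^{2} = 203 + 2 \cdot 46225 = 203 + 92450 = 92653$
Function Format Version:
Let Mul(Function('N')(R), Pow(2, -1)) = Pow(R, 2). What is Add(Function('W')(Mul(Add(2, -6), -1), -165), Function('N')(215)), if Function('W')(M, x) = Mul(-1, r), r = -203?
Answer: 92653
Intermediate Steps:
Function('N')(R) = Mul(2, Pow(R, 2))
Function('W')(M, x) = 203 (Function('W')(M, x) = Mul(-1, -203) = 203)
Add(Function('W')(Mul(Add(2, -6), -1), -165), Function('N')(215)) = Add(203, Mul(2, Pow(215, 2))) = Add(203, Mul(2, 46225)) = Add(203, 92450) = 92653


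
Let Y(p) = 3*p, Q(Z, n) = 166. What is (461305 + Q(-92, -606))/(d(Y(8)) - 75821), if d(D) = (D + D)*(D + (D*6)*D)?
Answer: 461471/91219 ≈ 5.0589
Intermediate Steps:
d(D) = 2*D*(D + 6*D²) (d(D) = (2*D)*(D + (6*D)*D) = (2*D)*(D + 6*D²) = 2*D*(D + 6*D²))
(461305 + Q(-92, -606))/(d(Y(8)) - 75821) = (461305 + 166)/((3*8)²*(2 + 12*(3*8)) - 75821) = 461471/(24²*(2 + 12*24) - 75821) = 461471/(576*(2 + 288) - 75821) = 461471/(576*290 - 75821) = 461471/(167040 - 75821) = 461471/91219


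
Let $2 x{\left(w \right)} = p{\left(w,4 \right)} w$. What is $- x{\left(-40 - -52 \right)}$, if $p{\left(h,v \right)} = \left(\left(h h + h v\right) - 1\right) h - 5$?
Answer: $-13722$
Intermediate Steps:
$p{\left(h,v \right)} = -5 + h \left(-1 + h^{2} + h v\right)$ ($p{\left(h,v \right)} = \left(\left(h^{2} + h v\right) - 1\right) h - 5 = \left(-1 + h^{2} + h v\right) h - 5 = h \left(-1 + h^{2} + h v\right) - 5 = -5 + h \left(-1 + h^{2} + h v\right)$)
$x{\left(w \right)} = \frac{w \left(-5 + w^{3} - w + 4 w^{2}\right)}{2}$ ($x{\left(w \right)} = \frac{\left(-5 + w^{3} - w + 4 w^{2}\right) w}{2} = \frac{w \left(-5 + w^{3} - w + 4 w^{2}\right)}{2}$)
$- x{\left(-40 - -52 \right)} = - \frac{\left(-40 - -52\right) \left(-5 + \left(-40 - -52\right)^{3} - \left(-40 - -52\right) + 4 \left(-40 - -52\right)^{2}\right)}{2} = - \frac{\left(-40 + 52\right) \left(-5 + \left(-40 + 52\right)^{3} - \left(-40 + 52\right) + 4 \left(-40 + 52\right)^{2}\right)}{2} = - \frac{12 \left(-5 + 12^{3} - 12 + 4 \cdot 12^{2}\right)}{2} = - \frac{12 \left(-5 + 1728 - 12 + 4 \cdot 144\right)}{2} = - \frac{12 \left(-5 + 1728 - 12 + 576\right)}{2} = - \frac{12 \cdot 2287}{2} = \left(-1\right) 13722 = -13722$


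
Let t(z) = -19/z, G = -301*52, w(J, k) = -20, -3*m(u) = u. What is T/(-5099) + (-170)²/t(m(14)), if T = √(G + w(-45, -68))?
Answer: 404600/57 - 2*I*√3918/5099 ≈ 7098.2 - 0.024551*I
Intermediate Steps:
m(u) = -u/3
G = -15652
T = 2*I*√3918 (T = √(-15652 - 20) = √(-15672) = 2*I*√3918 ≈ 125.19*I)
T/(-5099) + (-170)²/t(m(14)) = (2*I*√3918)/(-5099) + (-170)²/((-19/((-⅓*14)))) = (2*I*√3918)*(-1/5099) + 28900/((-19/(-14/3))) = -2*I*√3918/5099 + 28900/((-19*(-3/14))) = -2*I*√3918/5099 + 28900/(57/14) = -2*I*√3918/5099 + 28900*(14/57) = -2*I*√3918/5099 + 404600/57 = 404600/57 - 2*I*√3918/5099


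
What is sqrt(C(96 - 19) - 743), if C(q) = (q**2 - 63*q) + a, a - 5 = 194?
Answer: sqrt(534) ≈ 23.108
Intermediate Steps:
a = 199 (a = 5 + 194 = 199)
C(q) = 199 + q**2 - 63*q (C(q) = (q**2 - 63*q) + 199 = 199 + q**2 - 63*q)
sqrt(C(96 - 19) - 743) = sqrt((199 + (96 - 19)**2 - 63*(96 - 19)) - 743) = sqrt((199 + 77**2 - 63*77) - 743) = sqrt((199 + 5929 - 4851) - 743) = sqrt(1277 - 743) = sqrt(534)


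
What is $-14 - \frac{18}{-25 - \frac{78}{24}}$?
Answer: $- \frac{1510}{113} \approx -13.363$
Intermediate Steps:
$-14 - \frac{18}{-25 - \frac{78}{24}} = -14 - \frac{18}{-25 - 78 \cdot \frac{1}{24}} = -14 - \frac{18}{-25 - \frac{13}{4}} = -14 - \frac{18}{- \frac{113}{4}} = -14 - - \frac{72}{113} = -14 + \frac{72}{113} = - \frac{1510}{113}$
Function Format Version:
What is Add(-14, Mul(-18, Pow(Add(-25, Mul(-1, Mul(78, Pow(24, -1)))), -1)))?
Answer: Rational(-1510, 113) ≈ -13.363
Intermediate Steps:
Add(-14, Mul(-18, Pow(Add(-25, Mul(-1, Mul(78, Pow(24, -1)))), -1))) = Add(-14, Mul(-18, Pow(Add(-25, Mul(-1, Mul(78, Rational(1, 24)))), -1))) = Add(-14, Mul(-18, Pow(Add(-25, Mul(-1, Rational(13, 4))), -1))) = Add(-14, Mul(-18, Pow(Add(-25, Rational(-13, 4)), -1))) = Add(-14, Mul(-18, Pow(Rational(-113, 4), -1))) = Add(-14, Mul(-18, Rational(-4, 113))) = Add(-14, Rational(72, 113)) = Rational(-1510, 113)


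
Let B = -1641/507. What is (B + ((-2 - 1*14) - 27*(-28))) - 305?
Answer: 72968/169 ≈ 431.76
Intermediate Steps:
B = -547/169 (B = -1641*1/507 = -547/169 ≈ -3.2367)
(B + ((-2 - 1*14) - 27*(-28))) - 305 = (-547/169 + ((-2 - 1*14) - 27*(-28))) - 305 = (-547/169 + ((-2 - 14) + 756)) - 305 = (-547/169 + (-16 + 756)) - 305 = (-547/169 + 740) - 305 = 124513/169 - 305 = 72968/169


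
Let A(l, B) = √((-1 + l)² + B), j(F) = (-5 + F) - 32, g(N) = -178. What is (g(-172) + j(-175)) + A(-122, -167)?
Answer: -390 + √14962 ≈ -267.68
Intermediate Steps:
j(F) = -37 + F
A(l, B) = √(B + (-1 + l)²)
(g(-172) + j(-175)) + A(-122, -167) = (-178 + (-37 - 175)) + √(-167 + (-1 - 122)²) = (-178 - 212) + √(-167 + (-123)²) = -390 + √(-167 + 15129) = -390 + √14962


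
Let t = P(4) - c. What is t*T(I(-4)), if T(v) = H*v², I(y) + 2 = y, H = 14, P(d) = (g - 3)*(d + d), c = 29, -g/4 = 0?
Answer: -26712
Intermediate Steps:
g = 0 (g = -4*0 = 0)
P(d) = -6*d (P(d) = (0 - 3)*(d + d) = -6*d)
I(y) = -2 + y
T(v) = 14*v²
t = -53 (t = -6*4 - 1*29 = -24 - 29 = -53)
t*T(I(-4)) = -742*(-2 - 4)² = -742*(-6)² = -742*36 = -53*504 = -26712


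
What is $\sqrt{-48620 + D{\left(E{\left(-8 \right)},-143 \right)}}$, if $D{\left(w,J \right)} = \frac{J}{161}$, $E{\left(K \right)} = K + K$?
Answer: $\frac{i \sqrt{1260302043}}{161} \approx 220.5 i$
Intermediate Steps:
$E{\left(K \right)} = 2 K$
$D{\left(w,J \right)} = \frac{J}{161}$ ($D{\left(w,J \right)} = J \frac{1}{161} = \frac{J}{161}$)
$\sqrt{-48620 + D{\left(E{\left(-8 \right)},-143 \right)}} = \sqrt{-48620 + \frac{1}{161} \left(-143\right)} = \sqrt{-48620 - \frac{143}{161}} = \sqrt{- \frac{7827963}{161}} = \frac{i \sqrt{1260302043}}{161}$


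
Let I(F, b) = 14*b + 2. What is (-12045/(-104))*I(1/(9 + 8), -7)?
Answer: -144540/13 ≈ -11118.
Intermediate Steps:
I(F, b) = 2 + 14*b
(-12045/(-104))*I(1/(9 + 8), -7) = (-12045/(-104))*(2 + 14*(-7)) = (-12045*(-1)/104)*(2 - 98) = -165*(-73/104)*(-96) = (12045/104)*(-96) = -144540/13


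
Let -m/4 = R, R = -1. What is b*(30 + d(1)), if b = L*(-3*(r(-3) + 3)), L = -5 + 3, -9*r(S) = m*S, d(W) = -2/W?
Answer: 728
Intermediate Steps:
m = 4 (m = -4*(-1) = 4)
r(S) = -4*S/9
L = -2
b = 26 (b = -(-6)*(-4/9*(-3) + 3) = -(-6)*(4/3 + 3) = -(-6)*13/3 = -2*(-13) = 26)
b*(30 + d(1)) = 26*(30 - 2/1) = 26*(30 - 2*1) = 26*(30 - 2) = 26*28 = 728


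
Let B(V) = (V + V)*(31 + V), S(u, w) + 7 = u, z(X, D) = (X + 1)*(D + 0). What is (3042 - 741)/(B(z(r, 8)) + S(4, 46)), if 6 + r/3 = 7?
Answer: 767/1343 ≈ 0.57111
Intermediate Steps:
r = 3 (r = -18 + 3*7 = -18 + 21 = 3)
z(X, D) = D*(1 + X) (z(X, D) = (1 + X)*D = D*(1 + X))
S(u, w) = -7 + u
B(V) = 2*V*(31 + V) (B(V) = (2*V)*(31 + V) = 2*V*(31 + V))
(3042 - 741)/(B(z(r, 8)) + S(4, 46)) = (3042 - 741)/(2*(8*(1 + 3))*(31 + 8*(1 + 3)) + (-7 + 4)) = 2301/(2*(8*4)*(31 + 8*4) - 3) = 2301/(2*32*(31 + 32) - 3) = 2301/(2*32*63 - 3) = 2301/(4032 - 3) = 2301/4029 = 2301*(1/4029) = 767/1343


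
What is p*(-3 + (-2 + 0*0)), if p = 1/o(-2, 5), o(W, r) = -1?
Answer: 5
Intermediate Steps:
p = -1 (p = 1/(-1) = -1)
p*(-3 + (-2 + 0*0)) = -(-3 + (-2 + 0*0)) = -(-3 + (-2 + 0)) = -(-3 - 2) = -1*(-5) = 5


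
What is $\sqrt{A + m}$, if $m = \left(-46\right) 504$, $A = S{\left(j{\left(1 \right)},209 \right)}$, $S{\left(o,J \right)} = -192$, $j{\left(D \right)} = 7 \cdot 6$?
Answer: $4 i \sqrt{1461} \approx 152.89 i$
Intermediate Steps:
$j{\left(D \right)} = 42$
$A = -192$
$m = -23184$
$\sqrt{A + m} = \sqrt{-192 - 23184} = \sqrt{-23376} = 4 i \sqrt{1461}$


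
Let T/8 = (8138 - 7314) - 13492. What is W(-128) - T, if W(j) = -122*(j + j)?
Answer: 132576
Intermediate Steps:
W(j) = -244*j
T = -101344 (T = 8*((8138 - 7314) - 13492) = 8*(824 - 13492) = 8*(-12668) = -101344)
W(-128) - T = -244*(-128) - 1*(-101344) = 31232 + 101344 = 132576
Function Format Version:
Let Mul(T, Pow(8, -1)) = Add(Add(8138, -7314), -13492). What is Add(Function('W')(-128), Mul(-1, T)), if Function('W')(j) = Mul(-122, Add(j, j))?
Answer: 132576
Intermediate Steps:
Function('W')(j) = Mul(-244, j) (Function('W')(j) = Mul(-122, Mul(2, j)) = Mul(-244, j))
T = -101344 (T = Mul(8, Add(Add(8138, -7314), -13492)) = Mul(8, Add(824, -13492)) = Mul(8, -12668) = -101344)
Add(Function('W')(-128), Mul(-1, T)) = Add(Mul(-244, -128), Mul(-1, -101344)) = Add(31232, 101344) = 132576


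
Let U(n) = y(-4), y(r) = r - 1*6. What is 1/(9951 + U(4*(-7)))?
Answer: 1/9941 ≈ 0.00010059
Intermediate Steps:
y(r) = -6 + r (y(r) = r - 6 = -6 + r)
U(n) = -10 (U(n) = -6 - 4 = -10)
1/(9951 + U(4*(-7))) = 1/(9951 - 10) = 1/9941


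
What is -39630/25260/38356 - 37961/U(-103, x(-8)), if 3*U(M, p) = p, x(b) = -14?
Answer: 262709793323/32295752 ≈ 8134.5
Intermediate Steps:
U(M, p) = p/3
-39630/25260/38356 - 37961/U(-103, x(-8)) = -39630/25260/38356 - 37961/((1/3)*(-14)) = -39630*1/25260*(1/38356) - 37961/(-14/3) = -1321/842*1/38356 - 37961*(-3/14) = -1321/32295752 + 16269/2 = 262709793323/32295752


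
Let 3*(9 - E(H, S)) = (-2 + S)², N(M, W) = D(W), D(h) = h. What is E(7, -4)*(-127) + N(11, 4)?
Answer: 385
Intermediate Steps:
N(M, W) = W
E(H, S) = 9 - (-2 + S)²/3
E(7, -4)*(-127) + N(11, 4) = (9 - (-2 - 4)²/3)*(-127) + 4 = (9 - ⅓*(-6)²)*(-127) + 4 = (9 - ⅓*36)*(-127) + 4 = (9 - 12)*(-127) + 4 = -3*(-127) + 4 = 381 + 4 = 385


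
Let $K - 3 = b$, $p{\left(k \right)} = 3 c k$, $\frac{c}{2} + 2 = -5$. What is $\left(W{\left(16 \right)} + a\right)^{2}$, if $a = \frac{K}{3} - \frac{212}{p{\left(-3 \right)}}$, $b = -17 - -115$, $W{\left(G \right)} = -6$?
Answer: $\frac{2679769}{3969} \approx 675.17$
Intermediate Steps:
$c = -14$ ($c = -4 + 2 \left(-5\right) = -4 - 10 = -14$)
$b = 98$ ($b = -17 + 115 = 98$)
$p{\left(k \right)} = - 42 k$ ($p{\left(k \right)} = 3 \left(-14\right) k = - 42 k$)
$K = 101$ ($K = 3 + 98 = 101$)
$a = \frac{2015}{63}$ ($a = \frac{101}{3} - \frac{212}{\left(-42\right) \left(-3\right)} = 101 \cdot \frac{1}{3} - \frac{212}{126} = \frac{101}{3} - \frac{106}{63} = \frac{2015}{63} \approx 31.984$)
$\left(W{\left(16 \right)} + a\right)^{2} = \left(-6 + \frac{2015}{63}\right)^{2} = \left(\frac{1637}{63}\right)^{2} = \frac{2679769}{3969}$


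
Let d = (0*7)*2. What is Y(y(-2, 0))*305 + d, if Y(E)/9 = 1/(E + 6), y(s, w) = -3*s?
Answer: 915/4 ≈ 228.75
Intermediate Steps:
Y(E) = 9/(6 + E) (Y(E) = 9/(E + 6) = 9/(6 + E))
d = 0 (d = 0*2 = 0)
Y(y(-2, 0))*305 + d = (9/(6 - 3*(-2)))*305 + 0 = (9/(6 + 6))*305 + 0 = (9/12)*305 + 0 = (9*(1/12))*305 + 0 = (¾)*305 + 0 = 915/4 + 0 = 915/4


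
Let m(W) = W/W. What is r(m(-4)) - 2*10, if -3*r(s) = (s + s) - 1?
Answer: -61/3 ≈ -20.333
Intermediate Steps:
m(W) = 1
r(s) = ⅓ - 2*s/3 (r(s) = -((s + s) - 1)/3 = -(2*s - 1)/3 = -(-1 + 2*s)/3 = ⅓ - 2*s/3)
r(m(-4)) - 2*10 = (⅓ - ⅔*1) - 2*10 = (⅓ - ⅔) - 20 = -⅓ - 20 = -61/3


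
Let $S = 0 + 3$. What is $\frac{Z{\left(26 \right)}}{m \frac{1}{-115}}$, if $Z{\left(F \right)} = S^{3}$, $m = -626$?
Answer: $\frac{3105}{626} \approx 4.9601$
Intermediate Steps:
$S = 3$
$Z{\left(F \right)} = 27$ ($Z{\left(F \right)} = 3^{3} = 27$)
$\frac{Z{\left(26 \right)}}{m \frac{1}{-115}} = \frac{27}{\left(-626\right) \frac{1}{-115}} = \frac{27}{\left(-626\right) \left(- \frac{1}{115}\right)} = \frac{27}{\frac{626}{115}} = 27 \cdot \frac{115}{626} = \frac{3105}{626}$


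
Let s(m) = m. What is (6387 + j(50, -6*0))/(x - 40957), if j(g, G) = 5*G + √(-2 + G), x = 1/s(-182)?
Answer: -387478/2484725 - 182*I*√2/7454175 ≈ -0.15594 - 3.4529e-5*I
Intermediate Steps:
x = -1/182 (x = 1/(-182) = -1/182 ≈ -0.0054945)
j(g, G) = √(-2 + G) + 5*G
(6387 + j(50, -6*0))/(x - 40957) = (6387 + (√(-2 - 6*0) + 5*(-6*0)))/(-1/182 - 40957) = (6387 + (√(-2 + 0) + 5*0))/(-7454175/182) = (6387 + (√(-2) + 0))*(-182/7454175) = (6387 + (I*√2 + 0))*(-182/7454175) = (6387 + I*√2)*(-182/7454175) = -387478/2484725 - 182*I*√2/7454175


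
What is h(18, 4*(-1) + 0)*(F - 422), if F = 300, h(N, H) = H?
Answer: 488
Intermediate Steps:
h(18, 4*(-1) + 0)*(F - 422) = (4*(-1) + 0)*(300 - 422) = (-4 + 0)*(-122) = -4*(-122) = 488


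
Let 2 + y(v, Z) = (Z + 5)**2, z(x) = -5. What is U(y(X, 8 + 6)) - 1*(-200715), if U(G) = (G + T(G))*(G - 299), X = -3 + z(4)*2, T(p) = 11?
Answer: 222915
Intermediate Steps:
X = -13 (X = -3 - 5*2 = -3 - 10 = -13)
y(v, Z) = -2 + (5 + Z)**2 (y(v, Z) = -2 + (Z + 5)**2 = -2 + (5 + Z)**2)
U(G) = (-299 + G)*(11 + G) (U(G) = (G + 11)*(G - 299) = (11 + G)*(-299 + G) = (-299 + G)*(11 + G))
U(y(X, 8 + 6)) - 1*(-200715) = (-3289 + (-2 + (5 + (8 + 6))**2)**2 - 288*(-2 + (5 + (8 + 6))**2)) - 1*(-200715) = (-3289 + (-2 + (5 + 14)**2)**2 - 288*(-2 + (5 + 14)**2)) + 200715 = (-3289 + (-2 + 19**2)**2 - 288*(-2 + 19**2)) + 200715 = (-3289 + (-2 + 361)**2 - 288*(-2 + 361)) + 200715 = (-3289 + 359**2 - 288*359) + 200715 = (-3289 + 128881 - 103392) + 200715 = 22200 + 200715 = 222915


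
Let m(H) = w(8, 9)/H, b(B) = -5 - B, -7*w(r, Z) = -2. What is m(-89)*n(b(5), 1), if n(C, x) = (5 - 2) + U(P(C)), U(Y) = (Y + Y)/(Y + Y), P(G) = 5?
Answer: -8/623 ≈ -0.012841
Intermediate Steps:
w(r, Z) = 2/7 (w(r, Z) = -⅐*(-2) = 2/7)
U(Y) = 1 (U(Y) = (2*Y)/((2*Y)) = (2*Y)*(1/(2*Y)) = 1)
n(C, x) = 4 (n(C, x) = (5 - 2) + 1 = 3 + 1 = 4)
m(H) = 2/(7*H)
m(-89)*n(b(5), 1) = ((2/7)/(-89))*4 = ((2/7)*(-1/89))*4 = -2/623*4 = -8/623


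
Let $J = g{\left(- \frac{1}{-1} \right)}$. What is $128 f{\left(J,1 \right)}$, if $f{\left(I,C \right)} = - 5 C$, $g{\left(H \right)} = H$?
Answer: $-640$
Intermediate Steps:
$J = 1$ ($J = - \frac{1}{-1} = \left(-1\right) \left(-1\right) = 1$)
$128 f{\left(J,1 \right)} = 128 \left(\left(-5\right) 1\right) = 128 \left(-5\right) = -640$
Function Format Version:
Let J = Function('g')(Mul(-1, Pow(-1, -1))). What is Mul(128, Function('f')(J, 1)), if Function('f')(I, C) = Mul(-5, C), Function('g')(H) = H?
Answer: -640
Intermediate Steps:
J = 1 (J = Mul(-1, Pow(-1, -1)) = Mul(-1, -1) = 1)
Mul(128, Function('f')(J, 1)) = Mul(128, Mul(-5, 1)) = Mul(128, -5) = -640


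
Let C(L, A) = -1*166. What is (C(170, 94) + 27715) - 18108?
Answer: 9441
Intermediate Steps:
C(L, A) = -166
(C(170, 94) + 27715) - 18108 = (-166 + 27715) - 18108 = 27549 - 18108 = 9441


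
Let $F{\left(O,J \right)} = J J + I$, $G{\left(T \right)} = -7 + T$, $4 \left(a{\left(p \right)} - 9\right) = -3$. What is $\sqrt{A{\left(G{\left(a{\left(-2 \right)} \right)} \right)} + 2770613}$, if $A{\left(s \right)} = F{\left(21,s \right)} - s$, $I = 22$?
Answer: $\frac{11 \sqrt{366365}}{4} \approx 1664.5$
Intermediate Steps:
$a{\left(p \right)} = \frac{33}{4}$ ($a{\left(p \right)} = 9 + \frac{1}{4} \left(-3\right) = 9 - \frac{3}{4} = \frac{33}{4}$)
$F{\left(O,J \right)} = 22 + J^{2}$ ($F{\left(O,J \right)} = J J + 22 = J^{2} + 22 = 22 + J^{2}$)
$A{\left(s \right)} = 22 + s^{2} - s$ ($A{\left(s \right)} = \left(22 + s^{2}\right) - s = 22 + s^{2} - s$)
$\sqrt{A{\left(G{\left(a{\left(-2 \right)} \right)} \right)} + 2770613} = \sqrt{\left(22 + \left(-7 + \frac{33}{4}\right)^{2} - \left(-7 + \frac{33}{4}\right)\right) + 2770613} = \sqrt{\left(22 + \left(\frac{5}{4}\right)^{2} - \frac{5}{4}\right) + 2770613} = \sqrt{\left(22 + \frac{25}{16} - \frac{5}{4}\right) + 2770613} = \sqrt{\frac{357}{16} + 2770613} = \sqrt{\frac{44330165}{16}} = \frac{11 \sqrt{366365}}{4}$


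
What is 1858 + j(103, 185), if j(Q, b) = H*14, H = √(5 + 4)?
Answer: 1900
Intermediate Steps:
H = 3 (H = √9 = 3)
j(Q, b) = 42 (j(Q, b) = 3*14 = 42)
1858 + j(103, 185) = 1858 + 42 = 1900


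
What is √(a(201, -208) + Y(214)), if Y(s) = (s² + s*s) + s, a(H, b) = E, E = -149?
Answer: √91657 ≈ 302.75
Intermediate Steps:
a(H, b) = -149
Y(s) = s + 2*s² (Y(s) = (s² + s²) + s = 2*s² + s = s + 2*s²)
√(a(201, -208) + Y(214)) = √(-149 + 214*(1 + 2*214)) = √(-149 + 214*(1 + 428)) = √(-149 + 214*429) = √(-149 + 91806) = √91657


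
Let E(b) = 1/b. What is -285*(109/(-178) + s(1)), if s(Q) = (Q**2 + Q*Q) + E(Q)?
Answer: -121125/178 ≈ -680.48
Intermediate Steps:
s(Q) = 1/Q + 2*Q**2 (s(Q) = (Q**2 + Q*Q) + 1/Q = (Q**2 + Q**2) + 1/Q = 2*Q**2 + 1/Q = 1/Q + 2*Q**2)
-285*(109/(-178) + s(1)) = -285*(109/(-178) + (1 + 2*1**3)/1) = -285*(109*(-1/178) + 1*(1 + 2*1)) = -285*(-109/178 + 1*(1 + 2)) = -285*(-109/178 + 1*3) = -285*(-109/178 + 3) = -285*425/178 = -121125/178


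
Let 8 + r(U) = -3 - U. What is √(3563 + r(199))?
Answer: √3353 ≈ 57.905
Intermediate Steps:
r(U) = -11 - U (r(U) = -8 + (-3 - U) = -11 - U)
√(3563 + r(199)) = √(3563 + (-11 - 1*199)) = √(3563 + (-11 - 199)) = √(3563 - 210) = √3353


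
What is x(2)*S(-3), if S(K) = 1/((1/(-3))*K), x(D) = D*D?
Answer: 4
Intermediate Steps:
x(D) = D**2
S(K) = -3/K (S(K) = 1/((-1/3)*K) = -3/K)
x(2)*S(-3) = 2**2*(-3/(-3)) = 4*(-3*(-1/3)) = 4*1 = 4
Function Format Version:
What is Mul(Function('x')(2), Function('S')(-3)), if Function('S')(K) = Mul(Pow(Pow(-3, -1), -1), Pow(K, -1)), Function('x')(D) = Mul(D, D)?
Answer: 4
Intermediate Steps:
Function('x')(D) = Pow(D, 2)
Function('S')(K) = Mul(-3, Pow(K, -1)) (Function('S')(K) = Mul(Pow(Rational(-1, 3), -1), Pow(K, -1)) = Mul(-3, Pow(K, -1)))
Mul(Function('x')(2), Function('S')(-3)) = Mul(Pow(2, 2), Mul(-3, Pow(-3, -1))) = Mul(4, Mul(-3, Rational(-1, 3))) = Mul(4, 1) = 4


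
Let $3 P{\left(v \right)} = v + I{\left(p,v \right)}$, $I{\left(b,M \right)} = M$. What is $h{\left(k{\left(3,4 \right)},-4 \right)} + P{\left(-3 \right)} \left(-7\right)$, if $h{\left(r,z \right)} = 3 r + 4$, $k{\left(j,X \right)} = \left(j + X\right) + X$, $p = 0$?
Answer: $51$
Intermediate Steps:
$k{\left(j,X \right)} = j + 2 X$ ($k{\left(j,X \right)} = \left(X + j\right) + X = j + 2 X$)
$h{\left(r,z \right)} = 4 + 3 r$
$P{\left(v \right)} = \frac{2 v}{3}$ ($P{\left(v \right)} = \frac{v + v}{3} = \frac{2 v}{3}$)
$h{\left(k{\left(3,4 \right)},-4 \right)} + P{\left(-3 \right)} \left(-7\right) = \left(4 + 3 \left(3 + 2 \cdot 4\right)\right) + \frac{2}{3} \left(-3\right) \left(-7\right) = \left(4 + 3 \left(3 + 8\right)\right) - -14 = \left(4 + 3 \cdot 11\right) + 14 = \left(4 + 33\right) + 14 = 37 + 14 = 51$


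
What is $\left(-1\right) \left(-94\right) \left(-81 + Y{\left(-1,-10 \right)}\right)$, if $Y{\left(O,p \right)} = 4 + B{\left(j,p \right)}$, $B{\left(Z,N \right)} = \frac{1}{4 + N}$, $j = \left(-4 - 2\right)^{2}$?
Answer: $- \frac{21761}{3} \approx -7253.7$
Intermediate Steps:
$j = 36$ ($j = \left(-6\right)^{2} = 36$)
$Y{\left(O,p \right)} = 4 + \frac{1}{4 + p}$
$\left(-1\right) \left(-94\right) \left(-81 + Y{\left(-1,-10 \right)}\right) = \left(-1\right) \left(-94\right) \left(-81 + \frac{17 + 4 \left(-10\right)}{4 - 10}\right) = 94 \left(-81 + \frac{17 - 40}{-6}\right) = 94 \left(-81 - - \frac{23}{6}\right) = 94 \left(-81 + \frac{23}{6}\right) = 94 \left(- \frac{463}{6}\right) = - \frac{21761}{3}$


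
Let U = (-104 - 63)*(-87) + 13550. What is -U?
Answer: -28079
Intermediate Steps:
U = 28079 (U = -167*(-87) + 13550 = 14529 + 13550 = 28079)
-U = -1*28079 = -28079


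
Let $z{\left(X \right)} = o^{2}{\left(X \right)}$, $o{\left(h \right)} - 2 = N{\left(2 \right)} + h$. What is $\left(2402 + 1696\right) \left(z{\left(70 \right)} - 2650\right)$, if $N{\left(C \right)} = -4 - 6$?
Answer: $4893012$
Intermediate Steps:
$N{\left(C \right)} = -10$ ($N{\left(C \right)} = -4 - 6 = -10$)
$o{\left(h \right)} = -8 + h$ ($o{\left(h \right)} = 2 + \left(-10 + h\right) = -8 + h$)
$z{\left(X \right)} = \left(-8 + X\right)^{2}$
$\left(2402 + 1696\right) \left(z{\left(70 \right)} - 2650\right) = \left(2402 + 1696\right) \left(\left(-8 + 70\right)^{2} - 2650\right) = 4098 \left(62^{2} - 2650\right) = 4098 \left(3844 - 2650\right) = 4098 \cdot 1194 = 4893012$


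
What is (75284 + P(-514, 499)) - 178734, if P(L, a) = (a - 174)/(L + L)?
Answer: -106346925/1028 ≈ -1.0345e+5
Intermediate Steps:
P(L, a) = (-174 + a)/(2*L) (P(L, a) = (-174 + a)/((2*L)) = (-174 + a)*(1/(2*L)) = (-174 + a)/(2*L))
(75284 + P(-514, 499)) - 178734 = (75284 + (½)*(-174 + 499)/(-514)) - 178734 = (75284 + (½)*(-1/514)*325) - 178734 = (75284 - 325/1028) - 178734 = 77391627/1028 - 178734 = -106346925/1028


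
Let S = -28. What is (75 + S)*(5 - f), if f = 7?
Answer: -94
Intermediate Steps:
(75 + S)*(5 - f) = (75 - 28)*(5 - 1*7) = 47*(5 - 7) = 47*(-2) = -94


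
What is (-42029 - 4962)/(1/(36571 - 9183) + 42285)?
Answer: -183855644/165443083 ≈ -1.1113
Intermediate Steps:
(-42029 - 4962)/(1/(36571 - 9183) + 42285) = -46991/(1/27388 + 42285) = -46991/1158101581/27388 = -46991*27388/1158101581 = -183855644/165443083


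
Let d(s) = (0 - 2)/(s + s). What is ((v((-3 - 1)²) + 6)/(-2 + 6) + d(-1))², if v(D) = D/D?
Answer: 121/16 ≈ 7.5625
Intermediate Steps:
d(s) = -1/s (d(s) = -2*1/(2*s) = -1/s)
v(D) = 1
((v((-3 - 1)²) + 6)/(-2 + 6) + d(-1))² = ((1 + 6)/(-2 + 6) - 1/(-1))² = (7/4 - 1*(-1))² = (7*(¼) + 1)² = (7/4 + 1)² = (11/4)² = 121/16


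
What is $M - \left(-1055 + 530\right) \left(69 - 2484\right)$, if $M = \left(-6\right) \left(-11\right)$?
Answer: $-1267809$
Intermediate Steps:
$M = 66$
$M - \left(-1055 + 530\right) \left(69 - 2484\right) = 66 - \left(-1055 + 530\right) \left(69 - 2484\right) = 66 - \left(-525\right) \left(-2415\right) = 66 - 1267875 = -1267809$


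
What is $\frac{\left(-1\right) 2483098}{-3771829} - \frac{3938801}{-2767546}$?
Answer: $\frac{21728571774537}{10438710261634} \approx 2.0815$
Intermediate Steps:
$\frac{\left(-1\right) 2483098}{-3771829} - \frac{3938801}{-2767546} = \left(-2483098\right) \left(- \frac{1}{3771829}\right) - - \frac{3938801}{2767546} = \frac{2483098}{3771829} + \frac{3938801}{2767546} = \frac{21728571774537}{10438710261634}$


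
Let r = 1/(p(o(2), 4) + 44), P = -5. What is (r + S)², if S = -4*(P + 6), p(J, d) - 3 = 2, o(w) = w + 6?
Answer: 38025/2401 ≈ 15.837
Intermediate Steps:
o(w) = 6 + w
p(J, d) = 5 (p(J, d) = 3 + 2 = 5)
S = -4 (S = -4*(-5 + 6) = -4*1 = -4)
r = 1/49 (r = 1/(5 + 44) = 1/49 ≈ 0.020408)
(r + S)² = (1/49 - 4)² = (-195/49)² = 38025/2401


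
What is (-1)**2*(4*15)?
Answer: 60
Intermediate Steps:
(-1)**2*(4*15) = 1*60 = 60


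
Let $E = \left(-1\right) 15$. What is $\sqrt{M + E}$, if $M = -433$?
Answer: $8 i \sqrt{7} \approx 21.166 i$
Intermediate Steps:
$E = -15$
$\sqrt{M + E} = \sqrt{-433 - 15} = \sqrt{-448} = 8 i \sqrt{7}$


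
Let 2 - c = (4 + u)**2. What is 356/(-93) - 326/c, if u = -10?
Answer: 9107/1581 ≈ 5.7603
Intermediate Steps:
c = -34 (c = 2 - (4 - 10)**2 = 2 - 1*(-6)**2 = 2 - 1*36 = 2 - 36 = -34)
356/(-93) - 326/c = 356/(-93) - 326/(-34) = 356*(-1/93) - 326*(-1/34) = -356/93 + 163/17 = 9107/1581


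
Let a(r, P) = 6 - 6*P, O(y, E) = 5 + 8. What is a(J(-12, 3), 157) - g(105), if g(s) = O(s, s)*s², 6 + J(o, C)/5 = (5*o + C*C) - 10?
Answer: -144261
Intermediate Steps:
O(y, E) = 13
J(o, C) = -80 + 5*C² + 25*o (J(o, C) = -30 + 5*((5*o + C*C) - 10) = -30 + 5*((5*o + C²) - 10) = -30 + 5*((C² + 5*o) - 10) = -30 + 5*(-10 + C² + 5*o) = -30 + (-50 + 5*C² + 25*o) = -80 + 5*C² + 25*o)
g(s) = 13*s²
a(J(-12, 3), 157) - g(105) = (6 - 6*157) - 13*105² = (6 - 942) - 13*11025 = -936 - 1*143325 = -936 - 143325 = -144261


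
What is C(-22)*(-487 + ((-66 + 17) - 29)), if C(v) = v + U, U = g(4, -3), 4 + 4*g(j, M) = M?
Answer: 53675/4 ≈ 13419.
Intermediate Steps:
g(j, M) = -1 + M/4
U = -7/4 (U = -1 + (¼)*(-3) = -1 - ¾ = -7/4 ≈ -1.7500)
C(v) = -7/4 + v (C(v) = v - 7/4 = -7/4 + v)
C(-22)*(-487 + ((-66 + 17) - 29)) = (-7/4 - 22)*(-487 + ((-66 + 17) - 29)) = -95*(-487 + (-49 - 29))/4 = -95*(-487 - 78)/4 = -95/4*(-565) = 53675/4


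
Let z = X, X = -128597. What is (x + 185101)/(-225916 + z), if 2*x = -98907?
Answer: -271295/709026 ≈ -0.38263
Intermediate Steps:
z = -128597
x = -98907/2 (x = (1/2)*(-98907) = -98907/2 ≈ -49454.)
(x + 185101)/(-225916 + z) = (-98907/2 + 185101)/(-225916 - 128597) = (271295/2)/(-354513) = (271295/2)*(-1/354513) = -271295/709026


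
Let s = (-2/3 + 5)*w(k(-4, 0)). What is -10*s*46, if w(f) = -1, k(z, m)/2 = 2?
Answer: 5980/3 ≈ 1993.3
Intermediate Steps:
k(z, m) = 4 (k(z, m) = 2*2 = 4)
s = -13/3 (s = (-2/3 + 5)*(-1) = (-2*⅓ + 5)*(-1) = (-⅔ + 5)*(-1) = (13/3)*(-1) = -13/3 ≈ -4.3333)
-10*s*46 = -10*(-13/3)*46 = (130/3)*46 = 5980/3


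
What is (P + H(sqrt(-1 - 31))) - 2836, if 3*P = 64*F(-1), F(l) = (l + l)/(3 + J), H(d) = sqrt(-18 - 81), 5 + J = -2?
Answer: -8476/3 + 3*I*sqrt(11) ≈ -2825.3 + 9.9499*I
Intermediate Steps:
J = -7 (J = -5 - 2 = -7)
H(d) = 3*I*sqrt(11) (H(d) = sqrt(-99) = 3*I*sqrt(11))
F(l) = -l/2 (F(l) = (l + l)/(3 - 7) = (2*l)/(-4) = (2*l)*(-1/4) = -l/2)
P = 32/3 (P = (64*(-1/2*(-1)))/3 = (64*(1/2))/3 = (1/3)*32 = 32/3 ≈ 10.667)
(P + H(sqrt(-1 - 31))) - 2836 = (32/3 + 3*I*sqrt(11)) - 2836 = -8476/3 + 3*I*sqrt(11)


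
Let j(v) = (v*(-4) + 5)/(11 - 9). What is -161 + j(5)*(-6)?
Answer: -116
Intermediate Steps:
j(v) = 5/2 - 2*v (j(v) = (-4*v + 5)/2 = (5 - 4*v)*(1/2) = 5/2 - 2*v)
-161 + j(5)*(-6) = -161 + (5/2 - 2*5)*(-6) = -161 + (5/2 - 10)*(-6) = -161 - 15/2*(-6) = -161 + 45 = -116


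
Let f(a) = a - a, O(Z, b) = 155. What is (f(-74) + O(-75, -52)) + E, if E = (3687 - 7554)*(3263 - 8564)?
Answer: 20499122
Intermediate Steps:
E = 20498967 (E = -3867*(-5301) = 20498967)
f(a) = 0
(f(-74) + O(-75, -52)) + E = (0 + 155) + 20498967 = 155 + 20498967 = 20499122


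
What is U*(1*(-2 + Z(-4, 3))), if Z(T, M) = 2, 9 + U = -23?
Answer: 0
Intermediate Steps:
U = -32 (U = -9 - 23 = -32)
U*(1*(-2 + Z(-4, 3))) = -32*(-2 + 2) = -32*0 = 0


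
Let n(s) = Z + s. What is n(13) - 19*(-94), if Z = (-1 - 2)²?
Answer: 1808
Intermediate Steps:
Z = 9 (Z = (-3)² = 9)
n(s) = 9 + s
n(13) - 19*(-94) = (9 + 13) - 19*(-94) = 22 + 1786 = 1808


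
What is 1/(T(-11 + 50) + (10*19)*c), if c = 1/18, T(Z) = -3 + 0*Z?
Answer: 9/68 ≈ 0.13235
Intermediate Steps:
T(Z) = -3 (T(Z) = -3 + 0 = -3)
c = 1/18 (c = 1*(1/18) = 1/18 ≈ 0.055556)
1/(T(-11 + 50) + (10*19)*c) = 1/(-3 + (10*19)*(1/18)) = 1/(-3 + 190*(1/18)) = 1/(-3 + 95/9) = 1/(68/9) = 9/68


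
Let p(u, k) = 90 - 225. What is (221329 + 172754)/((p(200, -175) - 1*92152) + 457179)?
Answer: 394083/364892 ≈ 1.0800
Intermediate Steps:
p(u, k) = -135
(221329 + 172754)/((p(200, -175) - 1*92152) + 457179) = (221329 + 172754)/((-135 - 1*92152) + 457179) = 394083/((-135 - 92152) + 457179) = 394083/(-92287 + 457179) = 394083/364892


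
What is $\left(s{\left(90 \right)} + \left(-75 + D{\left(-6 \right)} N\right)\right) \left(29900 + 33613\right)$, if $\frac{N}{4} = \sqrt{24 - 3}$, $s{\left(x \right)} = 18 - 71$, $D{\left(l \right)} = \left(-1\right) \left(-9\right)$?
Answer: $-8129664 + 2286468 \sqrt{21} \approx 2.3482 \cdot 10^{6}$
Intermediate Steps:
$D{\left(l \right)} = 9$
$s{\left(x \right)} = -53$ ($s{\left(x \right)} = 18 - 71 = -53$)
$N = 4 \sqrt{21}$ ($N = 4 \sqrt{24 - 3} = 4 \sqrt{21} \approx 18.33$)
$\left(s{\left(90 \right)} + \left(-75 + D{\left(-6 \right)} N\right)\right) \left(29900 + 33613\right) = \left(-53 - \left(75 - 9 \cdot 4 \sqrt{21}\right)\right) \left(29900 + 33613\right) = \left(-53 - \left(75 - 36 \sqrt{21}\right)\right) 63513 = \left(-128 + 36 \sqrt{21}\right) 63513 = -8129664 + 2286468 \sqrt{21}$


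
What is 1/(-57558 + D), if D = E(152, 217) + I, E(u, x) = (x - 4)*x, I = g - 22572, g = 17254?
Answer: -1/16655 ≈ -6.0042e-5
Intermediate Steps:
I = -5318 (I = 17254 - 22572 = -5318)
E(u, x) = x*(-4 + x) (E(u, x) = (-4 + x)*x = x*(-4 + x))
D = 40903 (D = 217*(-4 + 217) - 5318 = 217*213 - 5318 = 46221 - 5318 = 40903)
1/(-57558 + D) = 1/(-57558 + 40903) = 1/(-16655) = -1/16655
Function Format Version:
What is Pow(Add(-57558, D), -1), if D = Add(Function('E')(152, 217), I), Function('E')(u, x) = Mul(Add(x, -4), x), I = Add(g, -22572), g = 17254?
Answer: Rational(-1, 16655) ≈ -6.0042e-5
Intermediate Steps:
I = -5318 (I = Add(17254, -22572) = -5318)
Function('E')(u, x) = Mul(x, Add(-4, x)) (Function('E')(u, x) = Mul(Add(-4, x), x) = Mul(x, Add(-4, x)))
D = 40903 (D = Add(Mul(217, Add(-4, 217)), -5318) = Add(Mul(217, 213), -5318) = Add(46221, -5318) = 40903)
Pow(Add(-57558, D), -1) = Pow(Add(-57558, 40903), -1) = Pow(-16655, -1) = Rational(-1, 16655)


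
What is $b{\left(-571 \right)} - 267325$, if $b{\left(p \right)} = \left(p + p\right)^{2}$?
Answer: $1036839$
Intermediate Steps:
$b{\left(p \right)} = 4 p^{2}$ ($b{\left(p \right)} = \left(2 p\right)^{2} = 4 p^{2}$)
$b{\left(-571 \right)} - 267325 = 4 \left(-571\right)^{2} - 267325 = 4 \cdot 326041 - 267325 = 1304164 - 267325 = 1036839$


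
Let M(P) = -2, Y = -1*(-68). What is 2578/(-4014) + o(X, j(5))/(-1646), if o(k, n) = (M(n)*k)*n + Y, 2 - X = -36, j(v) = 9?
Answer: -442691/1651761 ≈ -0.26801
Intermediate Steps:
Y = 68
X = 38 (X = 2 - 1*(-36) = 2 + 36 = 38)
o(k, n) = 68 - 2*k*n (o(k, n) = (-2*k)*n + 68 = -2*k*n + 68 = 68 - 2*k*n)
2578/(-4014) + o(X, j(5))/(-1646) = 2578/(-4014) + (68 - 2*38*9)/(-1646) = 2578*(-1/4014) + (68 - 684)*(-1/1646) = -1289/2007 - 616*(-1/1646) = -1289/2007 + 308/823 = -442691/1651761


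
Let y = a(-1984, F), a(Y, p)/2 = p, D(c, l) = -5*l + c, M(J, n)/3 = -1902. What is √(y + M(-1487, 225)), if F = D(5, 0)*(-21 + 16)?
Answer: 2*I*√1439 ≈ 75.868*I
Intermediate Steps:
M(J, n) = -5706 (M(J, n) = 3*(-1902) = -5706)
D(c, l) = c - 5*l
F = -25 (F = (5 - 5*0)*(-21 + 16) = (5 + 0)*(-5) = 5*(-5) = -25)
a(Y, p) = 2*p
y = -50 (y = 2*(-25) = -50)
√(y + M(-1487, 225)) = √(-50 - 5706) = √(-5756) = 2*I*√1439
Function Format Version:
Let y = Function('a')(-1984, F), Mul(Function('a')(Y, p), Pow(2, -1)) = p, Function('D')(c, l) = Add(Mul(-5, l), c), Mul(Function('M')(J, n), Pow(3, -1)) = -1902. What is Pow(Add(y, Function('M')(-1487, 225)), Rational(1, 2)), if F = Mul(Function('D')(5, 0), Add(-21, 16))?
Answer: Mul(2, I, Pow(1439, Rational(1, 2))) ≈ Mul(75.868, I)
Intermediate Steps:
Function('M')(J, n) = -5706 (Function('M')(J, n) = Mul(3, -1902) = -5706)
Function('D')(c, l) = Add(c, Mul(-5, l))
F = -25 (F = Mul(Add(5, Mul(-5, 0)), Add(-21, 16)) = Mul(Add(5, 0), -5) = Mul(5, -5) = -25)
Function('a')(Y, p) = Mul(2, p)
y = -50 (y = Mul(2, -25) = -50)
Pow(Add(y, Function('M')(-1487, 225)), Rational(1, 2)) = Pow(Add(-50, -5706), Rational(1, 2)) = Pow(-5756, Rational(1, 2)) = Mul(2, I, Pow(1439, Rational(1, 2)))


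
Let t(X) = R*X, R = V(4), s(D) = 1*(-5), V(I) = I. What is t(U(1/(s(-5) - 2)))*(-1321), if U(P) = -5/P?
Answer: -184940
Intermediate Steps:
s(D) = -5
R = 4
t(X) = 4*X
t(U(1/(s(-5) - 2)))*(-1321) = (4*(-5/(1/(-5 - 2))))*(-1321) = (4*(-5/(1/(-7))))*(-1321) = (4*(-5/(-1/7)))*(-1321) = (4*(-5*(-7)))*(-1321) = (4*35)*(-1321) = 140*(-1321) = -184940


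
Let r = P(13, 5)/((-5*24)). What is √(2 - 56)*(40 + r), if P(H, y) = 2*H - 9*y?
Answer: 4819*I*√6/40 ≈ 295.1*I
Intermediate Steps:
P(H, y) = -9*y + 2*H
r = 19/120 (r = (-9*5 + 2*13)/((-5*24)) = (-45 + 26)/(-120) = -19*(-1/120) = 19/120 ≈ 0.15833)
√(2 - 56)*(40 + r) = √(2 - 56)*(40 + 19/120) = √(-54)*(4819/120) = (3*I*√6)*(4819/120) = 4819*I*√6/40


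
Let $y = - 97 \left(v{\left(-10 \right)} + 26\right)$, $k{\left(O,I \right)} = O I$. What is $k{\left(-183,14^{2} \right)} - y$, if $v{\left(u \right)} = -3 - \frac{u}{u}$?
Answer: $-33734$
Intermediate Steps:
$v{\left(u \right)} = -4$ ($v{\left(u \right)} = -3 - 1 = -4$)
$k{\left(O,I \right)} = I O$
$y = -2134$ ($y = - 97 \left(-4 + 26\right) = \left(-97\right) 22 = -2134$)
$k{\left(-183,14^{2} \right)} - y = 14^{2} \left(-183\right) - -2134 = 196 \left(-183\right) + 2134 = -35868 + 2134 = -33734$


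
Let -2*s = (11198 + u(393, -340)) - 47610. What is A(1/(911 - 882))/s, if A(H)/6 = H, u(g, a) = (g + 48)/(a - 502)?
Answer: 10104/889121005 ≈ 1.1364e-5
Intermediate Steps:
u(g, a) = (48 + g)/(-502 + a)
A(H) = 6*H
s = 30659345/1684 (s = -((11198 + (48 + 393)/(-502 - 340)) - 47610)/2 = -((11198 + 441/(-842)) - 47610)/2 = -((11198 - 1/842*441) - 47610)/2 = -((11198 - 441/842) - 47610)/2 = -(9428275/842 - 47610)/2 = -½*(-30659345/842) = 30659345/1684 ≈ 18206.)
A(1/(911 - 882))/s = (6/(911 - 882))/(30659345/1684) = (6/29)*(1684/30659345) = 10104/889121005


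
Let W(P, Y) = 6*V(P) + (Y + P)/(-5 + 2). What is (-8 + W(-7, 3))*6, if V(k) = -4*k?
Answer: 968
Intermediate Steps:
W(P, Y) = -73*P/3 - Y/3 (W(P, Y) = 6*(-4*P) + (Y + P)/(-5 + 2) = -24*P + (P + Y)/(-3) = -24*P + (P + Y)*(-⅓) = -24*P + (-P/3 - Y/3) = -73*P/3 - Y/3)
(-8 + W(-7, 3))*6 = (-8 + (-73/3*(-7) - ⅓*3))*6 = (-8 + (511/3 - 1))*6 = (-8 + 508/3)*6 = (484/3)*6 = 968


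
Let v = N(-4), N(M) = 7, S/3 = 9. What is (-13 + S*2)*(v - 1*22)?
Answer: -615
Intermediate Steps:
S = 27 (S = 3*9 = 27)
v = 7
(-13 + S*2)*(v - 1*22) = (-13 + 27*2)*(7 - 1*22) = (-13 + 54)*(7 - 22) = 41*(-15) = -615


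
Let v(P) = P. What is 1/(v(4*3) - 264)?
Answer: -1/252 ≈ -0.0039683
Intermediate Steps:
1/(v(4*3) - 264) = 1/(4*3 - 264) = 1/(12 - 264) = 1/(-252) = -1/252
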